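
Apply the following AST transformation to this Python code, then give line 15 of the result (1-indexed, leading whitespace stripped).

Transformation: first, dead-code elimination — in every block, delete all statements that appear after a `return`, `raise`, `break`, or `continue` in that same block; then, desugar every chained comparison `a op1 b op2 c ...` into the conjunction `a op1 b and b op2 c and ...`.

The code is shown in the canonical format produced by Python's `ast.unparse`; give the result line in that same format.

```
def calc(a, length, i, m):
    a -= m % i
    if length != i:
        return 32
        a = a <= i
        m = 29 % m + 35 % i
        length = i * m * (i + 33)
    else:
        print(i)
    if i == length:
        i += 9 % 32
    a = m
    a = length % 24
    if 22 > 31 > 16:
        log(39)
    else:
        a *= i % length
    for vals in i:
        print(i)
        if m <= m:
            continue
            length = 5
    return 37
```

for vals in i:

Transformed code:
def calc(a, length, i, m):
    a -= m % i
    if length != i:
        return 32
    else:
        print(i)
    if i == length:
        i += 9 % 32
    a = m
    a = length % 24
    if 22 > 31 and 31 > 16:
        log(39)
    else:
        a *= i % length
    for vals in i:
        print(i)
        if m <= m:
            continue
    return 37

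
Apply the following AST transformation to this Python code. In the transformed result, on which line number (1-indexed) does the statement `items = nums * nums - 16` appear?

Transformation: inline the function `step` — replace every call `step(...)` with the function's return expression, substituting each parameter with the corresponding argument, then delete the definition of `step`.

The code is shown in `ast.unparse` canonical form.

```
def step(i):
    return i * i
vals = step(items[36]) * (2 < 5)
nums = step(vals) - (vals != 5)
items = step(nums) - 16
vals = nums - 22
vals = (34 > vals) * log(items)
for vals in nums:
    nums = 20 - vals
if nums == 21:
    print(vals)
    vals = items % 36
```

3

Transformed code:
vals = items[36] * items[36] * (2 < 5)
nums = vals * vals - (vals != 5)
items = nums * nums - 16
vals = nums - 22
vals = (34 > vals) * log(items)
for vals in nums:
    nums = 20 - vals
if nums == 21:
    print(vals)
    vals = items % 36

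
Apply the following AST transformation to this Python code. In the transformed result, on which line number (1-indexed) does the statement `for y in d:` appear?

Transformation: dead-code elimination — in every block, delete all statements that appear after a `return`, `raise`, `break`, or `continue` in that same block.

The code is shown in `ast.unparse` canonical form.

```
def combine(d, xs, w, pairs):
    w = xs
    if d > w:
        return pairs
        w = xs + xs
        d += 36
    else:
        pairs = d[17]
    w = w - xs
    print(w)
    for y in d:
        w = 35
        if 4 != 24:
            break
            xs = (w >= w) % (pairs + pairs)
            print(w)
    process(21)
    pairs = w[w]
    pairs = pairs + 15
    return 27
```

9

Transformed code:
def combine(d, xs, w, pairs):
    w = xs
    if d > w:
        return pairs
    else:
        pairs = d[17]
    w = w - xs
    print(w)
    for y in d:
        w = 35
        if 4 != 24:
            break
    process(21)
    pairs = w[w]
    pairs = pairs + 15
    return 27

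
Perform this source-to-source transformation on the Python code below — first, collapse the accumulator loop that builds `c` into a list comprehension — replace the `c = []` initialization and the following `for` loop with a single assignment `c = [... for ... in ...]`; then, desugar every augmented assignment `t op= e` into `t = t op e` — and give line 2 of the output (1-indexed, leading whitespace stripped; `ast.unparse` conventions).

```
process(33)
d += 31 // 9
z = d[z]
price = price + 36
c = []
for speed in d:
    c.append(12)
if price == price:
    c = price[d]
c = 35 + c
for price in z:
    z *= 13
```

d = d + 31 // 9

Transformed code:
process(33)
d = d + 31 // 9
z = d[z]
price = price + 36
c = [12 for speed in d]
if price == price:
    c = price[d]
c = 35 + c
for price in z:
    z = z * 13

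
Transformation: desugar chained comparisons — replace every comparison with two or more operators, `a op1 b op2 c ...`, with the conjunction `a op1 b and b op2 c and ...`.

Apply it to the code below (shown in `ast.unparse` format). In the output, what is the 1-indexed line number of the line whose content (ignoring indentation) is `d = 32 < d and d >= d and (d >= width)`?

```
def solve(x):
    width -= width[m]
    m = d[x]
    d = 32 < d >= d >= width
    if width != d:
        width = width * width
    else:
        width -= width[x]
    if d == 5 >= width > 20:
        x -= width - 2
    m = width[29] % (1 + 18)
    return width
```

Transformed code:
def solve(x):
    width -= width[m]
    m = d[x]
    d = 32 < d and d >= d and (d >= width)
    if width != d:
        width = width * width
    else:
        width -= width[x]
    if d == 5 and 5 >= width and (width > 20):
        x -= width - 2
    m = width[29] % (1 + 18)
    return width

4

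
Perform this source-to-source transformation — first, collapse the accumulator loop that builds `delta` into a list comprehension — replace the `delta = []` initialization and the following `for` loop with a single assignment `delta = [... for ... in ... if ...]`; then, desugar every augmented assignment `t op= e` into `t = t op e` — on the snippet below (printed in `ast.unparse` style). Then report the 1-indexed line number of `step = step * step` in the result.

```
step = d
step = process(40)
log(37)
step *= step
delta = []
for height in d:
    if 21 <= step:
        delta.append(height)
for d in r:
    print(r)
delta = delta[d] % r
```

4

Transformed code:
step = d
step = process(40)
log(37)
step = step * step
delta = [height for height in d if 21 <= step]
for d in r:
    print(r)
delta = delta[d] % r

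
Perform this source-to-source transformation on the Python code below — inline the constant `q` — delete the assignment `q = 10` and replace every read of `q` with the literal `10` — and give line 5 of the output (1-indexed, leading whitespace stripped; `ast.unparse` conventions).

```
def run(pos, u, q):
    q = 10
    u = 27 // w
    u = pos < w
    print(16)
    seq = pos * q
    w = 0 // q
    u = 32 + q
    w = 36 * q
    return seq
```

seq = pos * 10

Transformed code:
def run(pos, u, q):
    u = 27 // w
    u = pos < w
    print(16)
    seq = pos * 10
    w = 0 // 10
    u = 32 + 10
    w = 36 * 10
    return seq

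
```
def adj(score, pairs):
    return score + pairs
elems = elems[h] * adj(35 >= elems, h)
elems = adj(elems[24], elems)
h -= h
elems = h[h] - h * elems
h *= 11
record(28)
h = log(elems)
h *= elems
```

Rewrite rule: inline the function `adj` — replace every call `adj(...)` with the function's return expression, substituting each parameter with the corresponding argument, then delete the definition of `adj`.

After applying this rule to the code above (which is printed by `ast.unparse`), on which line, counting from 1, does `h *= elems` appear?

Transformed code:
elems = elems[h] * ((35 >= elems) + h)
elems = elems[24] + elems
h -= h
elems = h[h] - h * elems
h *= 11
record(28)
h = log(elems)
h *= elems

8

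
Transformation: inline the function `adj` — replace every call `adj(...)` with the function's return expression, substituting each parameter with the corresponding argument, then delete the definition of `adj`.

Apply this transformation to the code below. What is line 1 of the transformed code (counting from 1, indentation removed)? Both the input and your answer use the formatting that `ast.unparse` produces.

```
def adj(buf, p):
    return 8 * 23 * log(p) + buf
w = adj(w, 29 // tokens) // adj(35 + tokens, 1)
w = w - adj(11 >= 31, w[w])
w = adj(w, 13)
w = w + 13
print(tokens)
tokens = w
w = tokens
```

Transformed code:
w = (8 * 23 * log(29 // tokens) + w) // (8 * 23 * log(1) + (35 + tokens))
w = w - (8 * 23 * log(w[w]) + (11 >= 31))
w = 8 * 23 * log(13) + w
w = w + 13
print(tokens)
tokens = w
w = tokens

w = (8 * 23 * log(29 // tokens) + w) // (8 * 23 * log(1) + (35 + tokens))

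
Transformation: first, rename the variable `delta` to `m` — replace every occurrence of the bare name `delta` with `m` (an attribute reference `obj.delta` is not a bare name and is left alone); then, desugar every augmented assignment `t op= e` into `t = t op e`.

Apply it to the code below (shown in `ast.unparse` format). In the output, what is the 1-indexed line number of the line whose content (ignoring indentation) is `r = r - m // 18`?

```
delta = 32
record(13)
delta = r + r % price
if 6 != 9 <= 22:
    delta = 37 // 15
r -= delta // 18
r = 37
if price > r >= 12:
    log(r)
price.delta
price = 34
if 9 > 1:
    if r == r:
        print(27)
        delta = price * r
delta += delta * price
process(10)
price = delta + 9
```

6

Transformed code:
m = 32
record(13)
m = r + r % price
if 6 != 9 <= 22:
    m = 37 // 15
r = r - m // 18
r = 37
if price > r >= 12:
    log(r)
price.delta
price = 34
if 9 > 1:
    if r == r:
        print(27)
        m = price * r
m = m + m * price
process(10)
price = m + 9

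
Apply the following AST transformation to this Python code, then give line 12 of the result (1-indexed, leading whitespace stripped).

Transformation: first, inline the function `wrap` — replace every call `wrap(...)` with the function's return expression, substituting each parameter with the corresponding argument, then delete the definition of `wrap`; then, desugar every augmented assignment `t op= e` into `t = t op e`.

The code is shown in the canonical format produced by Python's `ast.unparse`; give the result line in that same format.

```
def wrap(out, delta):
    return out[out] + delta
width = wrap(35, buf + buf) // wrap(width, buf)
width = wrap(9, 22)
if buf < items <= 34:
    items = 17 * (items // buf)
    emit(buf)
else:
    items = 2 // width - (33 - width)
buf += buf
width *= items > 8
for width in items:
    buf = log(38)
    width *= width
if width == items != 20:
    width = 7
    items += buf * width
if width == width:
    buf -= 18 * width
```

Transformed code:
width = (35[35] + (buf + buf)) // (width[width] + buf)
width = 9[9] + 22
if buf < items <= 34:
    items = 17 * (items // buf)
    emit(buf)
else:
    items = 2 // width - (33 - width)
buf = buf + buf
width = width * (items > 8)
for width in items:
    buf = log(38)
    width = width * width
if width == items != 20:
    width = 7
    items = items + buf * width
if width == width:
    buf = buf - 18 * width

width = width * width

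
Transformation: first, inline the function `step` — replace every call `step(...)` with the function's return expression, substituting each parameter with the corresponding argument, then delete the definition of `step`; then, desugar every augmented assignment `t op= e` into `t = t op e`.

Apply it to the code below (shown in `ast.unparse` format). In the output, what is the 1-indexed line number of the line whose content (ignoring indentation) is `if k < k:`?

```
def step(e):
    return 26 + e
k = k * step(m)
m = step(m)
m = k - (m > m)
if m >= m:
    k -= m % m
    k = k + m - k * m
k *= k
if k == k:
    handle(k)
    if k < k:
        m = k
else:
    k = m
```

10

Transformed code:
k = k * (26 + m)
m = 26 + m
m = k - (m > m)
if m >= m:
    k = k - m % m
    k = k + m - k * m
k = k * k
if k == k:
    handle(k)
    if k < k:
        m = k
else:
    k = m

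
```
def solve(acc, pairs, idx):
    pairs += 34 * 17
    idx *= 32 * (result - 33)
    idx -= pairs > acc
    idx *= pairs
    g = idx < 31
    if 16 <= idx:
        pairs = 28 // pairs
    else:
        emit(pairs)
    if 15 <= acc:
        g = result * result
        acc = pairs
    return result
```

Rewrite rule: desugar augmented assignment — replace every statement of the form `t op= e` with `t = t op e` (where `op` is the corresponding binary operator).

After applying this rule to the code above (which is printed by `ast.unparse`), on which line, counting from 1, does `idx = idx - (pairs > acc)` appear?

4

Transformed code:
def solve(acc, pairs, idx):
    pairs = pairs + 34 * 17
    idx = idx * (32 * (result - 33))
    idx = idx - (pairs > acc)
    idx = idx * pairs
    g = idx < 31
    if 16 <= idx:
        pairs = 28 // pairs
    else:
        emit(pairs)
    if 15 <= acc:
        g = result * result
        acc = pairs
    return result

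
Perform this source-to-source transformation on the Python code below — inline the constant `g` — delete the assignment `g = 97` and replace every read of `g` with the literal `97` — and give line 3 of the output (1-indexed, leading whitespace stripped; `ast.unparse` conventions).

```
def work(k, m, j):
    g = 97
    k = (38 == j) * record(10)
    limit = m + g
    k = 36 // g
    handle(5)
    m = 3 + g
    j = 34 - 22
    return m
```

Transformed code:
def work(k, m, j):
    k = (38 == j) * record(10)
    limit = m + 97
    k = 36 // 97
    handle(5)
    m = 3 + 97
    j = 34 - 22
    return m

limit = m + 97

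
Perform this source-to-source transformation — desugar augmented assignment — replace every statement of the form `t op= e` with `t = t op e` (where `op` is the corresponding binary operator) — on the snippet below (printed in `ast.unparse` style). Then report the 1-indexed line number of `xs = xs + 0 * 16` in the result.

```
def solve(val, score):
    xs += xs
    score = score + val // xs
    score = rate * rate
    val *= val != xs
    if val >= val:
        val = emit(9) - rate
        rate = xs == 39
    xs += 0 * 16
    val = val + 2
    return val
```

Transformed code:
def solve(val, score):
    xs = xs + xs
    score = score + val // xs
    score = rate * rate
    val = val * (val != xs)
    if val >= val:
        val = emit(9) - rate
        rate = xs == 39
    xs = xs + 0 * 16
    val = val + 2
    return val

9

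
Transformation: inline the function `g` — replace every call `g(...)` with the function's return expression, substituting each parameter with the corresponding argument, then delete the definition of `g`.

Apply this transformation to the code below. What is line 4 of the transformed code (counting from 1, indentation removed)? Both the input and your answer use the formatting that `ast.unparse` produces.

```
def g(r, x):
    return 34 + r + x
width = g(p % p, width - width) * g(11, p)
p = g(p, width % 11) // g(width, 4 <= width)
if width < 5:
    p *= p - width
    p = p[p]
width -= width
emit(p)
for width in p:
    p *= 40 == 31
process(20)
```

Transformed code:
width = (34 + p % p + (width - width)) * (34 + 11 + p)
p = (34 + p + width % 11) // (34 + width + (4 <= width))
if width < 5:
    p *= p - width
    p = p[p]
width -= width
emit(p)
for width in p:
    p *= 40 == 31
process(20)

p *= p - width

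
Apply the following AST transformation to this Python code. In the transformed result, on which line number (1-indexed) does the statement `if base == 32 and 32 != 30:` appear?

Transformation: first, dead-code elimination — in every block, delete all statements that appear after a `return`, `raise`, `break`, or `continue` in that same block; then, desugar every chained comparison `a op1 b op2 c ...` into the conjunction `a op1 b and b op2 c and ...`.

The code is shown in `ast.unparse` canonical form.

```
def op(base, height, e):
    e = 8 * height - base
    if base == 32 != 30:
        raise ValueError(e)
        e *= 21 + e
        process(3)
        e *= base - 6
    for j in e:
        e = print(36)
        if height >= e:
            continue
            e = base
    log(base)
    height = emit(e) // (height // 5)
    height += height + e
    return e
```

Transformed code:
def op(base, height, e):
    e = 8 * height - base
    if base == 32 and 32 != 30:
        raise ValueError(e)
    for j in e:
        e = print(36)
        if height >= e:
            continue
    log(base)
    height = emit(e) // (height // 5)
    height += height + e
    return e

3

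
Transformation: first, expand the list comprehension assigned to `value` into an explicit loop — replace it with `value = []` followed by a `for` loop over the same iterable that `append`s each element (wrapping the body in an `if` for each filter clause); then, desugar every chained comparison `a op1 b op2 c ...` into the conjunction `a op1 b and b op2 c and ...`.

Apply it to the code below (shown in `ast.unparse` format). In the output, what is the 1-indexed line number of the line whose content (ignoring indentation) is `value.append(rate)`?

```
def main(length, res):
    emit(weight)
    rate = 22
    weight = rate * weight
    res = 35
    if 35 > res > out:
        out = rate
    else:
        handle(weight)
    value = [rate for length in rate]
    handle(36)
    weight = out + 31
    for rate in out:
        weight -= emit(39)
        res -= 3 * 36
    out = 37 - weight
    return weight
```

12

Transformed code:
def main(length, res):
    emit(weight)
    rate = 22
    weight = rate * weight
    res = 35
    if 35 > res and res > out:
        out = rate
    else:
        handle(weight)
    value = []
    for length in rate:
        value.append(rate)
    handle(36)
    weight = out + 31
    for rate in out:
        weight -= emit(39)
        res -= 3 * 36
    out = 37 - weight
    return weight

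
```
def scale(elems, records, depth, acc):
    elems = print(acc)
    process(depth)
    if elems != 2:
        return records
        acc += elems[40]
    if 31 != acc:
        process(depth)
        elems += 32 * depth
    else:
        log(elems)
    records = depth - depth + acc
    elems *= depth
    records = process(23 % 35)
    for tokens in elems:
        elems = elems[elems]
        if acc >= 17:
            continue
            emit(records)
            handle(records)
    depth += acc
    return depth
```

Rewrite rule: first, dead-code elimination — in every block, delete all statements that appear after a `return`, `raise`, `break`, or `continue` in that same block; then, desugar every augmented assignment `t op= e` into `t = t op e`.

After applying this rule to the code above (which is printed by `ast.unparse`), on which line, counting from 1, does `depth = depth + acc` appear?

18

Transformed code:
def scale(elems, records, depth, acc):
    elems = print(acc)
    process(depth)
    if elems != 2:
        return records
    if 31 != acc:
        process(depth)
        elems = elems + 32 * depth
    else:
        log(elems)
    records = depth - depth + acc
    elems = elems * depth
    records = process(23 % 35)
    for tokens in elems:
        elems = elems[elems]
        if acc >= 17:
            continue
    depth = depth + acc
    return depth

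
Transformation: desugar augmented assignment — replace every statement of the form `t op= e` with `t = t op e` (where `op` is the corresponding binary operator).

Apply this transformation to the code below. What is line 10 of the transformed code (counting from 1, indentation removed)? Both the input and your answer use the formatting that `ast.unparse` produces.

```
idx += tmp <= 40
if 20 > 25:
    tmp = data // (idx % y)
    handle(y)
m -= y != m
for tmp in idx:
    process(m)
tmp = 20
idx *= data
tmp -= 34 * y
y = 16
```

tmp = tmp - 34 * y

Transformed code:
idx = idx + (tmp <= 40)
if 20 > 25:
    tmp = data // (idx % y)
    handle(y)
m = m - (y != m)
for tmp in idx:
    process(m)
tmp = 20
idx = idx * data
tmp = tmp - 34 * y
y = 16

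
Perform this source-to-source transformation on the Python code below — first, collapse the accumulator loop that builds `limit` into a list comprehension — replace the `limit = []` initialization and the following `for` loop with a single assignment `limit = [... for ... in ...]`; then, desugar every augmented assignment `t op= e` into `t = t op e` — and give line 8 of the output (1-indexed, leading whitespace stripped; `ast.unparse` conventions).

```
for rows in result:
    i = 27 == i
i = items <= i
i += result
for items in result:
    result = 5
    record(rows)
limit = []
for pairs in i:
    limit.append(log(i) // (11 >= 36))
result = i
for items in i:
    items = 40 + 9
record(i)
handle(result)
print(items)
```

limit = [log(i) // (11 >= 36) for pairs in i]

Transformed code:
for rows in result:
    i = 27 == i
i = items <= i
i = i + result
for items in result:
    result = 5
    record(rows)
limit = [log(i) // (11 >= 36) for pairs in i]
result = i
for items in i:
    items = 40 + 9
record(i)
handle(result)
print(items)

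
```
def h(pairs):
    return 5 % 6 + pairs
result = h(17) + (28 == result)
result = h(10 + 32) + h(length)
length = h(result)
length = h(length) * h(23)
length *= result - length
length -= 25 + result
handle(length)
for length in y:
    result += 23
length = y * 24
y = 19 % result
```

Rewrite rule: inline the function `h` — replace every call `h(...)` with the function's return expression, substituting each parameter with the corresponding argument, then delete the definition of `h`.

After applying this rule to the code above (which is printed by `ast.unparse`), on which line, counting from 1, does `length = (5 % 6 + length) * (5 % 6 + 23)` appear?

Transformed code:
result = 5 % 6 + 17 + (28 == result)
result = 5 % 6 + (10 + 32) + (5 % 6 + length)
length = 5 % 6 + result
length = (5 % 6 + length) * (5 % 6 + 23)
length *= result - length
length -= 25 + result
handle(length)
for length in y:
    result += 23
length = y * 24
y = 19 % result

4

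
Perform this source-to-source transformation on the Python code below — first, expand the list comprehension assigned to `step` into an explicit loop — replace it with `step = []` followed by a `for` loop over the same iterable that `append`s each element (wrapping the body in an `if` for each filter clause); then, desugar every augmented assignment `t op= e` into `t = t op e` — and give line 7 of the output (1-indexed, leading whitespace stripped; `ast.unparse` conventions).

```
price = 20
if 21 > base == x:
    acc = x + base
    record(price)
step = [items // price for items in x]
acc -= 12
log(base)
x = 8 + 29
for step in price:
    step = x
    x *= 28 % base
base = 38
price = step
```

step.append(items // price)

Transformed code:
price = 20
if 21 > base == x:
    acc = x + base
    record(price)
step = []
for items in x:
    step.append(items // price)
acc = acc - 12
log(base)
x = 8 + 29
for step in price:
    step = x
    x = x * (28 % base)
base = 38
price = step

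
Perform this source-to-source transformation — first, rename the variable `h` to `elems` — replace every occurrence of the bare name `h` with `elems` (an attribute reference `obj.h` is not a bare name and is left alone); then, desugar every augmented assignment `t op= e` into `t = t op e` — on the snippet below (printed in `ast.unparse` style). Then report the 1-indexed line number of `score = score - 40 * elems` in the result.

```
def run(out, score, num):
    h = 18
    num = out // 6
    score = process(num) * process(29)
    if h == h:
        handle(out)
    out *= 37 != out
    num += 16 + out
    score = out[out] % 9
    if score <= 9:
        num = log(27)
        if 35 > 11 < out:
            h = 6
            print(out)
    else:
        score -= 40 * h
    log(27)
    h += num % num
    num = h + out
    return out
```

16

Transformed code:
def run(out, score, num):
    elems = 18
    num = out // 6
    score = process(num) * process(29)
    if elems == elems:
        handle(out)
    out = out * (37 != out)
    num = num + (16 + out)
    score = out[out] % 9
    if score <= 9:
        num = log(27)
        if 35 > 11 < out:
            elems = 6
            print(out)
    else:
        score = score - 40 * elems
    log(27)
    elems = elems + num % num
    num = elems + out
    return out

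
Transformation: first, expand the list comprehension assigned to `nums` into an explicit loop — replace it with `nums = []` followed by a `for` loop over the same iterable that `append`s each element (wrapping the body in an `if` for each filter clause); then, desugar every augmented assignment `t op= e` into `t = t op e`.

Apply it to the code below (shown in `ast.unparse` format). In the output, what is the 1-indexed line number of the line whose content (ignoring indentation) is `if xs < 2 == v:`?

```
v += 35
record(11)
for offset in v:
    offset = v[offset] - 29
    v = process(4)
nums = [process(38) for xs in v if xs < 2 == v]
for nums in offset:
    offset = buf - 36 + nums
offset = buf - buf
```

Transformed code:
v = v + 35
record(11)
for offset in v:
    offset = v[offset] - 29
    v = process(4)
nums = []
for xs in v:
    if xs < 2 == v:
        nums.append(process(38))
for nums in offset:
    offset = buf - 36 + nums
offset = buf - buf

8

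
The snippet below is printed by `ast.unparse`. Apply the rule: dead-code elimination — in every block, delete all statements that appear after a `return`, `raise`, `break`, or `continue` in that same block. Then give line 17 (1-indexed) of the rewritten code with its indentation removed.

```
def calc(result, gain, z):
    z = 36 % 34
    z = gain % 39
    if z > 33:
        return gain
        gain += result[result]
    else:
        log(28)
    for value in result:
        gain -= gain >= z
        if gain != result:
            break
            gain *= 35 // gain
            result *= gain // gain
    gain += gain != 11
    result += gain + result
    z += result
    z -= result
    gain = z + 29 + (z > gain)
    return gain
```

return gain

Transformed code:
def calc(result, gain, z):
    z = 36 % 34
    z = gain % 39
    if z > 33:
        return gain
    else:
        log(28)
    for value in result:
        gain -= gain >= z
        if gain != result:
            break
    gain += gain != 11
    result += gain + result
    z += result
    z -= result
    gain = z + 29 + (z > gain)
    return gain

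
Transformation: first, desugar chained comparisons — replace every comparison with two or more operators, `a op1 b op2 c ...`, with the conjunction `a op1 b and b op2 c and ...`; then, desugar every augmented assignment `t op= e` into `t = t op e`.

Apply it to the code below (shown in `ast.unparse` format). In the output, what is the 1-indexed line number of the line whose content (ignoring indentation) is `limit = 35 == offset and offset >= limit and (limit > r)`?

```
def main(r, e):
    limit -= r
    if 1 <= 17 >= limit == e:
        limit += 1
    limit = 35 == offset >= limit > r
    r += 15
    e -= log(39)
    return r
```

5

Transformed code:
def main(r, e):
    limit = limit - r
    if 1 <= 17 and 17 >= limit and (limit == e):
        limit = limit + 1
    limit = 35 == offset and offset >= limit and (limit > r)
    r = r + 15
    e = e - log(39)
    return r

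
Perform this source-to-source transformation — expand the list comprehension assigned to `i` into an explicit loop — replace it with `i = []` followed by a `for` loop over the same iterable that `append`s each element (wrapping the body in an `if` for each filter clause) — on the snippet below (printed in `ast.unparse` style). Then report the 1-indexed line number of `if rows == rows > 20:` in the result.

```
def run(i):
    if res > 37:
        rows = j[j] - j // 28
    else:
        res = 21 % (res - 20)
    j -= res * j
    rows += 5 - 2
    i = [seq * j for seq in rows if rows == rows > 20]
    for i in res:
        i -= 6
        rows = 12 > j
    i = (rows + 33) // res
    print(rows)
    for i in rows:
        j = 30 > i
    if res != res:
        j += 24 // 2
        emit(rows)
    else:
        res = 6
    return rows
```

10

Transformed code:
def run(i):
    if res > 37:
        rows = j[j] - j // 28
    else:
        res = 21 % (res - 20)
    j -= res * j
    rows += 5 - 2
    i = []
    for seq in rows:
        if rows == rows > 20:
            i.append(seq * j)
    for i in res:
        i -= 6
        rows = 12 > j
    i = (rows + 33) // res
    print(rows)
    for i in rows:
        j = 30 > i
    if res != res:
        j += 24 // 2
        emit(rows)
    else:
        res = 6
    return rows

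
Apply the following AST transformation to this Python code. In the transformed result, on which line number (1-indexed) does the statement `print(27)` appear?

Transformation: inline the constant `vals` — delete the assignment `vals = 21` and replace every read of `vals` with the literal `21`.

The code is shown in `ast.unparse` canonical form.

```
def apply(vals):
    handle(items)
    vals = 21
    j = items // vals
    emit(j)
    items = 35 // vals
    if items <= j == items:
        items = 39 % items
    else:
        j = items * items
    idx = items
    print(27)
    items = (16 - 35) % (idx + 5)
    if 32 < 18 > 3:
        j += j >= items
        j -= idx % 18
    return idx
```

Transformed code:
def apply(vals):
    handle(items)
    j = items // 21
    emit(j)
    items = 35 // 21
    if items <= j == items:
        items = 39 % items
    else:
        j = items * items
    idx = items
    print(27)
    items = (16 - 35) % (idx + 5)
    if 32 < 18 > 3:
        j += j >= items
        j -= idx % 18
    return idx

11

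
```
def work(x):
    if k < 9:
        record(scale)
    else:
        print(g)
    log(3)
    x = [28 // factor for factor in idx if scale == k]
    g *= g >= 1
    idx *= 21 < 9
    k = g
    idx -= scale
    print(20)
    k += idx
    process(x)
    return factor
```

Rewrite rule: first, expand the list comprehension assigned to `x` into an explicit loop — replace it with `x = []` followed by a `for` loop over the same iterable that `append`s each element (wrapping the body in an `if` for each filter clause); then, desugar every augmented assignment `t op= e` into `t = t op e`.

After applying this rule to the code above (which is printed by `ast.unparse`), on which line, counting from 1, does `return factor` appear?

18

Transformed code:
def work(x):
    if k < 9:
        record(scale)
    else:
        print(g)
    log(3)
    x = []
    for factor in idx:
        if scale == k:
            x.append(28 // factor)
    g = g * (g >= 1)
    idx = idx * (21 < 9)
    k = g
    idx = idx - scale
    print(20)
    k = k + idx
    process(x)
    return factor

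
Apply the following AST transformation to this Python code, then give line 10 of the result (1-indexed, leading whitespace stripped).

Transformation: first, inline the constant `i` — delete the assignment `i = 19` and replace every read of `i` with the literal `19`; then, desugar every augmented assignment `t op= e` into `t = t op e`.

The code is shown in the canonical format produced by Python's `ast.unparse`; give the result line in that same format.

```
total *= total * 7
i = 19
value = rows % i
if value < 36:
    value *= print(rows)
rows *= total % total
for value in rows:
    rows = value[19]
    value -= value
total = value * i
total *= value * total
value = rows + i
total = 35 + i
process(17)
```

Transformed code:
total = total * (total * 7)
value = rows % 19
if value < 36:
    value = value * print(rows)
rows = rows * (total % total)
for value in rows:
    rows = value[19]
    value = value - value
total = value * 19
total = total * (value * total)
value = rows + 19
total = 35 + 19
process(17)

total = total * (value * total)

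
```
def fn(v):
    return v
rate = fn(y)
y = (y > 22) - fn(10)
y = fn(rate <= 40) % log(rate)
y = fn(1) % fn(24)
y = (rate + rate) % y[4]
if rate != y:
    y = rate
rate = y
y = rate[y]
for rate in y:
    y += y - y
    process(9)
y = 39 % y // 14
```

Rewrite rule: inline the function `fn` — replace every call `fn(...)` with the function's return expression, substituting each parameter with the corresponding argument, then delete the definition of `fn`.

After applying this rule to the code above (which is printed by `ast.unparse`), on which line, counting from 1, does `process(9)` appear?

12

Transformed code:
rate = y
y = (y > 22) - 10
y = (rate <= 40) % log(rate)
y = 1 % 24
y = (rate + rate) % y[4]
if rate != y:
    y = rate
rate = y
y = rate[y]
for rate in y:
    y += y - y
    process(9)
y = 39 % y // 14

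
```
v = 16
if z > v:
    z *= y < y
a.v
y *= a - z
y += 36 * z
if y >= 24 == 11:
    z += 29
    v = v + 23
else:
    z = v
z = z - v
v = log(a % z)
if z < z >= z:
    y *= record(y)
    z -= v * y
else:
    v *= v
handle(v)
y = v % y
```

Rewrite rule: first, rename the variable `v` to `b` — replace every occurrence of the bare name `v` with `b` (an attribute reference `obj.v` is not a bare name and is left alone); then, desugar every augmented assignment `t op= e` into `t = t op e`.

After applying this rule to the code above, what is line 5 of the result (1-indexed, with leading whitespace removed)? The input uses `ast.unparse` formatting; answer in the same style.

Transformed code:
b = 16
if z > b:
    z = z * (y < y)
a.v
y = y * (a - z)
y = y + 36 * z
if y >= 24 == 11:
    z = z + 29
    b = b + 23
else:
    z = b
z = z - b
b = log(a % z)
if z < z >= z:
    y = y * record(y)
    z = z - b * y
else:
    b = b * b
handle(b)
y = b % y

y = y * (a - z)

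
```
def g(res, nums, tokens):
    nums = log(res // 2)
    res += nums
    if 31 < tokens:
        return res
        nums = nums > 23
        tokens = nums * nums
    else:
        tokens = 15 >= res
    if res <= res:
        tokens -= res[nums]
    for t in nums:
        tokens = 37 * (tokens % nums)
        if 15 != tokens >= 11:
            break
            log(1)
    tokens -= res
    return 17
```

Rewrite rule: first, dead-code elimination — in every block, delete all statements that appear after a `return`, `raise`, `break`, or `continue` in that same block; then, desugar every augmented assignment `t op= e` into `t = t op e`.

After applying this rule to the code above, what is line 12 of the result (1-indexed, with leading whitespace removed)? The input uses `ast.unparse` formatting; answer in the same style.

Transformed code:
def g(res, nums, tokens):
    nums = log(res // 2)
    res = res + nums
    if 31 < tokens:
        return res
    else:
        tokens = 15 >= res
    if res <= res:
        tokens = tokens - res[nums]
    for t in nums:
        tokens = 37 * (tokens % nums)
        if 15 != tokens >= 11:
            break
    tokens = tokens - res
    return 17

if 15 != tokens >= 11:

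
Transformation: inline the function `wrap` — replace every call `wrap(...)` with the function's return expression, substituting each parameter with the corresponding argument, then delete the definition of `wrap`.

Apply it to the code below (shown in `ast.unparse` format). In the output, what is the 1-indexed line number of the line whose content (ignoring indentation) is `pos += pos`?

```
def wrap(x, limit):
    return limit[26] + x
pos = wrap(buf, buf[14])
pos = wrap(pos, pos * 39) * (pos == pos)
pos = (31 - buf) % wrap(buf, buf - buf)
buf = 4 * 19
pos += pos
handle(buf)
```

Transformed code:
pos = buf[14][26] + buf
pos = ((pos * 39)[26] + pos) * (pos == pos)
pos = (31 - buf) % ((buf - buf)[26] + buf)
buf = 4 * 19
pos += pos
handle(buf)

5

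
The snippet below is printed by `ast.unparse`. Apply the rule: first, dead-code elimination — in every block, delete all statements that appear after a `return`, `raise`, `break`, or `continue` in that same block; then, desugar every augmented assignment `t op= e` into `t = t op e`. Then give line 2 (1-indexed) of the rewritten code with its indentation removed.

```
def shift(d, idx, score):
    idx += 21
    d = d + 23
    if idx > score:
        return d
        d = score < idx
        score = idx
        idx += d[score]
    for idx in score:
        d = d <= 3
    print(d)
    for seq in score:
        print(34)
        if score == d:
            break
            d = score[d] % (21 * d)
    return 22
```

idx = idx + 21

Transformed code:
def shift(d, idx, score):
    idx = idx + 21
    d = d + 23
    if idx > score:
        return d
    for idx in score:
        d = d <= 3
    print(d)
    for seq in score:
        print(34)
        if score == d:
            break
    return 22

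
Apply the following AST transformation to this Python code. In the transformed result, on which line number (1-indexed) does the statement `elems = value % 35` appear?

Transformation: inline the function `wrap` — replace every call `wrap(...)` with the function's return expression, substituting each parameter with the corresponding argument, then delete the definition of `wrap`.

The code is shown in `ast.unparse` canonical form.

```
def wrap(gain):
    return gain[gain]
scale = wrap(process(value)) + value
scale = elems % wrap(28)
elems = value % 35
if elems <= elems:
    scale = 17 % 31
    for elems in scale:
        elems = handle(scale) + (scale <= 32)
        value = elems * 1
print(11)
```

3

Transformed code:
scale = process(value)[process(value)] + value
scale = elems % 28[28]
elems = value % 35
if elems <= elems:
    scale = 17 % 31
    for elems in scale:
        elems = handle(scale) + (scale <= 32)
        value = elems * 1
print(11)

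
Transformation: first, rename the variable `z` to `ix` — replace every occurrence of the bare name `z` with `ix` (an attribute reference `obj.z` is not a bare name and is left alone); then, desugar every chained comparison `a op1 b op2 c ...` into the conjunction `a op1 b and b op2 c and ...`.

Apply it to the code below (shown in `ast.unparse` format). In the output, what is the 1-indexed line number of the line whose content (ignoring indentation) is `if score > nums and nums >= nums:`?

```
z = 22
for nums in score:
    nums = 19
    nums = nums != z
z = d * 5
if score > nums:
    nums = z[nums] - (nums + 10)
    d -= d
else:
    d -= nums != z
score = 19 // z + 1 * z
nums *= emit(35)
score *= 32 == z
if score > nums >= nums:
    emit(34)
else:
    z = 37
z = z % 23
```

Transformed code:
ix = 22
for nums in score:
    nums = 19
    nums = nums != ix
ix = d * 5
if score > nums:
    nums = ix[nums] - (nums + 10)
    d -= d
else:
    d -= nums != ix
score = 19 // ix + 1 * ix
nums *= emit(35)
score *= 32 == ix
if score > nums and nums >= nums:
    emit(34)
else:
    ix = 37
ix = ix % 23

14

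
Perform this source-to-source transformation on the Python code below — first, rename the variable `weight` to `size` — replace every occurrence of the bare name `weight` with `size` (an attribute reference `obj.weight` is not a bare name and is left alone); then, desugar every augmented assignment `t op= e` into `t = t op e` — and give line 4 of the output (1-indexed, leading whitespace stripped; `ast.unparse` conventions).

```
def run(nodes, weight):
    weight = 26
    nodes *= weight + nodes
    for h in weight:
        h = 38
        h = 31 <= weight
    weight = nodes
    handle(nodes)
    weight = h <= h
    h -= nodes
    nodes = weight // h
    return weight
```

Transformed code:
def run(nodes, size):
    size = 26
    nodes = nodes * (size + nodes)
    for h in size:
        h = 38
        h = 31 <= size
    size = nodes
    handle(nodes)
    size = h <= h
    h = h - nodes
    nodes = size // h
    return size

for h in size:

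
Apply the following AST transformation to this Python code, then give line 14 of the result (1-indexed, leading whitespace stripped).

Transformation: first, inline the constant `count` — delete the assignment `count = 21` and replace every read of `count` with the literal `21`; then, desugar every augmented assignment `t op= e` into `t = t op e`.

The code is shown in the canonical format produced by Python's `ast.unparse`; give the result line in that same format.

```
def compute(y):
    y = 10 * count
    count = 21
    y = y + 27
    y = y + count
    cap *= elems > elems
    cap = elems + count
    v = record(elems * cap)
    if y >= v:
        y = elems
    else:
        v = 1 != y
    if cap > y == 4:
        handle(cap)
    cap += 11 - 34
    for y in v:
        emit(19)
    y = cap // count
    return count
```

Transformed code:
def compute(y):
    y = 10 * 21
    y = y + 27
    y = y + 21
    cap = cap * (elems > elems)
    cap = elems + 21
    v = record(elems * cap)
    if y >= v:
        y = elems
    else:
        v = 1 != y
    if cap > y == 4:
        handle(cap)
    cap = cap + (11 - 34)
    for y in v:
        emit(19)
    y = cap // 21
    return 21

cap = cap + (11 - 34)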